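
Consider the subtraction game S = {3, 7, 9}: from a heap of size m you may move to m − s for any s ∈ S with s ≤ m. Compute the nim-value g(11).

Compute g(0), g(1), … for moves {3, 7, 9}:
k:     0  1  2  3  4  5  6  7  8  9 10 11
g(k):  0  0  0  1  1  1  0  2  2  1  3  3
So g(11) = 3.

3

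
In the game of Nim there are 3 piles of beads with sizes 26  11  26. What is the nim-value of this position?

Compute the nim-sum pairwise:
26 ⊕ 11 = 17
17 ⊕ 26 = 11

11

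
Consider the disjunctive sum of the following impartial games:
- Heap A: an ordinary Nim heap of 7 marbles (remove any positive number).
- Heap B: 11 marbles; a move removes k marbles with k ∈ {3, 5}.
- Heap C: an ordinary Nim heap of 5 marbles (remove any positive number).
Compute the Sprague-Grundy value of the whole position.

3

Heap A is a plain Nim heap of size 7, so its Grundy value is 7.
For heap B, compute g(0), g(1), … with moves {3, 5}:
g(0) = mex{} = 0
g(1) = mex{} = 0
g(2) = mex{} = 0
g(3) = mex{0} = 1
g(4) = mex{0} = 1
g(5) = mex{0} = 1
g(6) = mex{0,1} = 2
g(7) = mex{0,1} = 2
g(8) = mex{1} = 0
g(9) = mex{1,2} = 0
g(10) = mex{1,2} = 0
g(11) = mex{0,2} = 1
So g(11) = 1.
Heap C is a plain Nim heap of size 5, so its Grundy value is 5.
The value of a disjunctive sum is the nim-sum of the parts.
Combined value = 7 ⊕ 1 ⊕ 5 = 3.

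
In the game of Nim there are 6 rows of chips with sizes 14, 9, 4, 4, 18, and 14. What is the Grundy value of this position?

27

Compute the nim-sum pairwise:
14 ^ 9 = 7
7 ^ 4 = 3
3 ^ 4 = 7
7 ^ 18 = 21
21 ^ 14 = 27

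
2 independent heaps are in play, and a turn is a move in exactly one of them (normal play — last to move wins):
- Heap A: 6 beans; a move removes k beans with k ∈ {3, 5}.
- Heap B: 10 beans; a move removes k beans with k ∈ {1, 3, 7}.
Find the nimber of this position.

Grundy values for heap A (subtraction set {3, 5}):
g(0) = mex{} = 0
g(1) = mex{} = 0
g(2) = mex{} = 0
g(3) = mex{0} = 1
g(4) = mex{0} = 1
g(5) = mex{0} = 1
g(6) = mex{0,1} = 2
So g(6) = 2.
Grundy values for heap B (subtraction set {1, 3, 7}):
k:     0  1  2  3  4  5  6  7  8  9 10
g(k):  0  1  0  1  0  1  0  1  0  1  0
So g(10) = 0.
By the Sprague-Grundy theorem, the Grundy value of a sum of independent games is the XOR of the component values.
Combined value = 2 XOR 0 = 2.

2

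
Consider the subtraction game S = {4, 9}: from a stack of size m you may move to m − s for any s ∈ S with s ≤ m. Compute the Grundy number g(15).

0

Compute g(0), g(1), … for moves {4, 9}:
k:     0  1  2  3  4  5  6  7  8  9 10 11 12 13 14 15
g(k):  0  0  0  0  1  1  1  1  0  2  2  2  1  0  0  0
So g(15) = 0.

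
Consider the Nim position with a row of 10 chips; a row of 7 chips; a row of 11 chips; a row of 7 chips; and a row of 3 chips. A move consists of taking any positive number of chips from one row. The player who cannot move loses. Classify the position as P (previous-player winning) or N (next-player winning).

N-position

Nim-sum: 10 ⊕ 7 ⊕ 11 ⊕ 7 ⊕ 3 = 2.
The nim-sum is 2 ≠ 0, so this is an N-position: the player to move can win.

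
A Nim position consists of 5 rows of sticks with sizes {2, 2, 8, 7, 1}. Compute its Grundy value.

14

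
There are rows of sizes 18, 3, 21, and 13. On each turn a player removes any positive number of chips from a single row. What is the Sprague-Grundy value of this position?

Bitwise XOR of the heap sizes:
  10010  (18)
  00011  (3)
  10101  (21)
  01101  (13)
  -----
  01001  (9)

9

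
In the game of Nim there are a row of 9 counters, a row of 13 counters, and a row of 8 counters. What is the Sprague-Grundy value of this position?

Write each in binary and XOR column by column:
  1001  (9)
  1101  (13)
  1000  (8)
  ----
  1100  (12)

12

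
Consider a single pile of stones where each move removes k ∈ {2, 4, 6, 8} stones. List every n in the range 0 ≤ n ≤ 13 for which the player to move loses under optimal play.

0, 1, 10, 11

Compute g(0), g(1), … for moves {2, 4, 6, 8}:
g(0) = mex{} = 0
g(1) = mex{} = 0
g(2) = mex{0} = 1
g(3) = mex{0} = 1
g(4) = mex{0,1} = 2
g(5) = mex{0,1} = 2
g(6) = mex{0,1,2} = 3
g(7) = mex{0,1,2} = 3
g(8) = mex{0,1,2,3} = 4
g(9) = mex{0,1,2,3} = 4
g(10) = mex{1,2,3,4} = 0
g(11) = mex{1,2,3,4} = 0
g(12) = mex{0,2,3,4} = 1
g(13) = mex{0,2,3,4} = 1
The P-positions (g = 0) in 0..13 are 0, 1, 10, 11.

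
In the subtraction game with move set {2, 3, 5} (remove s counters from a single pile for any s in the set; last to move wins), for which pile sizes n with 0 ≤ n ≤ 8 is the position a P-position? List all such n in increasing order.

0, 1, 7, 8

Grundy values for subtraction set {2, 3, 5}:
k:     0  1  2  3  4  5  6  7  8
g(k):  0  0  1  1  2  2  3  0  0
The P-positions (g = 0) in 0..8 are 0, 1, 7, 8.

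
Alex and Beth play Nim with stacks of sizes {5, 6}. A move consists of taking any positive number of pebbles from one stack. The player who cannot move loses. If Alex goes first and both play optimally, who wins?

Compute the nim-sum pairwise:
5 XOR 6 = 3
The nim-sum is 3 ≠ 0, so this is an N-position: the player to move can win; Alex has a winning move.

Alex wins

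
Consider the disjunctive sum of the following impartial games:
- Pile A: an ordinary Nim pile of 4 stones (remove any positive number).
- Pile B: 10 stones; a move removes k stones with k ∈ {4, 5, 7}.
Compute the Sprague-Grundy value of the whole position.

Pile A is a plain Nim pile of size 4, so its Grundy value is 4.
Grundy values for pile B (subtraction set {4, 5, 7}):
g(0) = mex{} = 0
g(1) = mex{} = 0
g(2) = mex{} = 0
g(3) = mex{} = 0
g(4) = mex{0} = 1
g(5) = mex{0} = 1
g(6) = mex{0} = 1
g(7) = mex{0} = 1
g(8) = mex{0,1} = 2
g(9) = mex{0,1} = 2
g(10) = mex{0,1} = 2
So g(10) = 2.
The value of a disjunctive sum is the nim-sum of the parts.
Combined value = 4 ⊕ 2 = 6.

6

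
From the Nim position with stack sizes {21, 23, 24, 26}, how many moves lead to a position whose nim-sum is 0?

0

Nim-sum: 21 ⊕ 23 ⊕ 24 ⊕ 26 = 0.
The nim-sum is already 0, so every move leaves a nonzero nim-sum — there are no winning moves.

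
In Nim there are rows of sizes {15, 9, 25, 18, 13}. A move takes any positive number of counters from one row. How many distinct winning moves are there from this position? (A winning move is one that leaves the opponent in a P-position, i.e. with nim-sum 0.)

0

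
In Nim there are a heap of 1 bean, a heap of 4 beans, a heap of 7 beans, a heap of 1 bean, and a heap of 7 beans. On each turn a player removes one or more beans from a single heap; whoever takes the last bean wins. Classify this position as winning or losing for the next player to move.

Compute the nim-sum pairwise:
1 ⊕ 4 = 5
5 ⊕ 7 = 2
2 ⊕ 1 = 3
3 ⊕ 7 = 4
The nim-sum is 4 ≠ 0, so this is an N-position: the player to move can win.

Winning position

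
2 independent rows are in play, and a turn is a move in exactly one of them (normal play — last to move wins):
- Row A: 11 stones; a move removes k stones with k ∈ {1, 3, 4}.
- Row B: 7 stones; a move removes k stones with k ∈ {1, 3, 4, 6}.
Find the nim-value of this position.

2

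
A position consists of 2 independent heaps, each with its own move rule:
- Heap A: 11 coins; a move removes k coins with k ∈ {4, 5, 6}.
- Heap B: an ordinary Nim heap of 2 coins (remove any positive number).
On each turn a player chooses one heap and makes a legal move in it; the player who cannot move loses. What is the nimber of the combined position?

Build the Grundy sequence for heap A with g(k) = mex{g(k−s) : s ∈ {4, 5, 6}, s ≤ k}:
k:     0  1  2  3  4  5  6  7  8  9 10 11
g(k):  0  0  0  0  1  1  1  1  2  2  0  0
So g(11) = 0.
Heap B is a plain Nim heap of size 2, so its Grundy value is 2.
The value of a disjunctive sum is the nim-sum of the parts.
Combined value = 0 XOR 2 = 2.

2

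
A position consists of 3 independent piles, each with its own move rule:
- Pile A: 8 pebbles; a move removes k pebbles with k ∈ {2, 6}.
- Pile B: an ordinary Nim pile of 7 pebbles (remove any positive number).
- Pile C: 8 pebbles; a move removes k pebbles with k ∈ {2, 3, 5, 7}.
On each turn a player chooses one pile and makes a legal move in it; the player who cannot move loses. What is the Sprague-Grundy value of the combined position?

3

Grundy values for pile A (subtraction set {2, 6}):
k:     0  1  2  3  4  5  6  7  8
g(k):  0  0  1  1  0  0  1  1  0
So g(8) = 0.
Pile B is a plain Nim pile of size 7, so its Grundy value is 7.
For pile C, compute g(0), g(1), … with moves {2, 3, 5, 7}:
k:     0  1  2  3  4  5  6  7  8
g(k):  0  0  1  1  2  2  3  3  4
So g(8) = 4.
By the Sprague-Grundy theorem, the Grundy value of a sum of independent games is the XOR of the component values.
Combined value = 0 XOR 7 XOR 4 = 3.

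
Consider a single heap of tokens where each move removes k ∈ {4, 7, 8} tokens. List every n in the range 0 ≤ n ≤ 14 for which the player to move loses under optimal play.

Build the Grundy sequence with g(k) = mex{g(k−s) : s ∈ {4, 7, 8}, s ≤ k}:
k:     0  1  2  3  4  5  6  7  8  9 10 11 12 13 14
g(k):  0  0  0  0  1  1  1  1  2  2  2  2  0  0  0
The P-positions (g = 0) in 0..14 are 0, 1, 2, 3, 12, 13, 14.

0, 1, 2, 3, 12, 13, 14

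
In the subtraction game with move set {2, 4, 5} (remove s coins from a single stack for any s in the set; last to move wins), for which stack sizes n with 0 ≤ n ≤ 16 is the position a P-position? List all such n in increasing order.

0, 1, 7, 8, 14, 15

Grundy values for subtraction set {2, 4, 5}:
k:     0  1  2  3  4  5  6  7  8  9 10 11 12 13 14 15 16
g(k):  0  0  1  1  2  2  3  0  0  1  1  2  2  3  0  0  1
The P-positions (g = 0) in 0..16 are 0, 1, 7, 8, 14, 15.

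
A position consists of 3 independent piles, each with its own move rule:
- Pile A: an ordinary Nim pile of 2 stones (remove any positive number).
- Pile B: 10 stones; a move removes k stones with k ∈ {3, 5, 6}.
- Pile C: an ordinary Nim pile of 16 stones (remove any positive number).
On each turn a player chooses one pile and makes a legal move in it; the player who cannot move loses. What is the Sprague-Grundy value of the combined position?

18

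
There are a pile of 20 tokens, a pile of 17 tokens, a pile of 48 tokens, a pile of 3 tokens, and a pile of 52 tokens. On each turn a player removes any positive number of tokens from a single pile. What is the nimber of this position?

2

Write each in binary and XOR column by column:
  010100  (20)
  010001  (17)
  110000  (48)
  000011  (3)
  110100  (52)
  ------
  000010  (2)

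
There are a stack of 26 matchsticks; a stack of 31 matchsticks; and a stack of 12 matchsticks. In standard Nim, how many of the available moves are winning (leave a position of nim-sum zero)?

3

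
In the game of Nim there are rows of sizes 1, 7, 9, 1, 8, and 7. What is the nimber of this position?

Nim-sum: 1 XOR 7 XOR 9 XOR 1 XOR 8 XOR 7 = 1.

1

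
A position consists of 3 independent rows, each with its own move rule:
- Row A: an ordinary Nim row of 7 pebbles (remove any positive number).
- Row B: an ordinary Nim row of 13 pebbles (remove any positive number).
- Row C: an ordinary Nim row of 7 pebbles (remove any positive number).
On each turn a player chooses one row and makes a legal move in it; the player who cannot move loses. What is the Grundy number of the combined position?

13

Row A is a plain Nim row of size 7, so its Grundy value is 7.
Row B is a plain Nim row of size 13, so its Grundy value is 13.
Row C is a plain Nim row of size 7, so its Grundy value is 7.
By the Sprague-Grundy theorem, the Grundy value of a sum of independent games is the XOR of the component values.
Combined value = 7 XOR 13 XOR 7 = 13.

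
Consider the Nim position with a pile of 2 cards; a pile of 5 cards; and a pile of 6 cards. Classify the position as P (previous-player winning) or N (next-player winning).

N-position

Nim-sum: 2 ^ 5 ^ 6 = 1.
The nim-sum is 1 ≠ 0, so this is an N-position: the player to move can win.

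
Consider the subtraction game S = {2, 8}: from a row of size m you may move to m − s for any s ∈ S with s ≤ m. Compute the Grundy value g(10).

Compute g(0), g(1), … for moves {2, 8}:
g(0) = mex{} = 0
g(1) = mex{} = 0
g(2) = mex{0} = 1
g(3) = mex{0} = 1
g(4) = mex{1} = 0
g(5) = mex{1} = 0
g(6) = mex{0} = 1
g(7) = mex{0} = 1
g(8) = mex{0,1} = 2
g(9) = mex{0,1} = 2
g(10) = mex{1,2} = 0
So g(10) = 0.

0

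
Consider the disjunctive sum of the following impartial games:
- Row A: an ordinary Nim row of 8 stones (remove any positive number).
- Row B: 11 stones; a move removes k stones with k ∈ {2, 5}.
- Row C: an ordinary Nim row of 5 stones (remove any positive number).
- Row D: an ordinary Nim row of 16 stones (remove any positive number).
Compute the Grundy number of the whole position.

Row A is a plain Nim row of size 8, so its Grundy value is 8.
Build the Grundy sequence for row B with g(k) = mex{g(k−s) : s ∈ {2, 5}, s ≤ k}:
k:     0  1  2  3  4  5  6  7  8  9 10 11
g(k):  0  0  1  1  0  2  1  0  0  1  1  0
So g(11) = 0.
Row C is a plain Nim row of size 5, so its Grundy value is 5.
Row D is a plain Nim row of size 16, so its Grundy value is 16.
By the Sprague-Grundy theorem, the Grundy value of a sum of independent games is the XOR of the component values.
Combined value = 8 ⊕ 0 ⊕ 5 ⊕ 16 = 29.

29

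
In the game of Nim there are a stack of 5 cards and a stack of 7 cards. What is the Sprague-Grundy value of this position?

2

Bitwise XOR of the heap sizes:
  101  (5)
  111  (7)
  ---
  010  (2)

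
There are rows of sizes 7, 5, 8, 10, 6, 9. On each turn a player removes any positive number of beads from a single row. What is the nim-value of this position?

15

Compute the nim-sum pairwise:
7 ⊕ 5 = 2
2 ⊕ 8 = 10
10 ⊕ 10 = 0
0 ⊕ 6 = 6
6 ⊕ 9 = 15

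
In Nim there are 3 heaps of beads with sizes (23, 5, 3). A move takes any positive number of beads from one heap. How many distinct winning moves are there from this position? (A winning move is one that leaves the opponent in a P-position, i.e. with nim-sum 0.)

1

Nim-sum: 23 ⊕ 5 ⊕ 3 = 17.
The overall nim-sum is X = 17. A heap of size p has a winning move iff p XOR X < p (reduce it to p XOR X).
  23: 23 XOR 17 = 6 < 23 — winning move (to 6).
  5: 5 XOR 17 = 20 ≥ 5 — no move.
  3: 3 XOR 17 = 18 ≥ 3 — no move.
That gives 1 winning move.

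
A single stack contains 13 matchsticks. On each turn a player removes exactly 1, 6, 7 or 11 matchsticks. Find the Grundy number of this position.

1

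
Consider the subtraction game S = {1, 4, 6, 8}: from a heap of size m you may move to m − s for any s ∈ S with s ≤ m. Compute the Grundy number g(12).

0

Compute g(0), g(1), … for moves {1, 4, 6, 8}:
k:     0  1  2  3  4  5  6  7  8  9 10 11 12
g(k):  0  1  0  1  2  0  1  0  1  2  3  2  0
So g(12) = 0.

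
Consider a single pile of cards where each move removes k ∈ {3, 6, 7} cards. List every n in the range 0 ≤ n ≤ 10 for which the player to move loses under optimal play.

0, 1, 2, 10

Build the Grundy sequence with g(k) = mex{g(k−s) : s ∈ {3, 6, 7}, s ≤ k}:
g(0) = mex{} = 0
g(1) = mex{} = 0
g(2) = mex{} = 0
g(3) = mex{0} = 1
g(4) = mex{0} = 1
g(5) = mex{0} = 1
g(6) = mex{0,1} = 2
g(7) = mex{0,1} = 2
g(8) = mex{0,1} = 2
g(9) = mex{0,1,2} = 3
g(10) = mex{1,2} = 0
The P-positions (g = 0) in 0..10 are 0, 1, 2, 10.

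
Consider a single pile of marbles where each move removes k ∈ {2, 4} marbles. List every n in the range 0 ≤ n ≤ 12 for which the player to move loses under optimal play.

0, 1, 6, 7, 12

Grundy values for subtraction set {2, 4}:
g(0) = mex{} = 0
g(1) = mex{} = 0
g(2) = mex{0} = 1
g(3) = mex{0} = 1
g(4) = mex{0,1} = 2
g(5) = mex{0,1} = 2
g(6) = mex{1,2} = 0
g(7) = mex{1,2} = 0
g(8) = mex{0,2} = 1
g(9) = mex{0,2} = 1
g(10) = mex{0,1} = 2
g(11) = mex{0,1} = 2
g(12) = mex{1,2} = 0
The P-positions (g = 0) in 0..12 are 0, 1, 6, 7, 12.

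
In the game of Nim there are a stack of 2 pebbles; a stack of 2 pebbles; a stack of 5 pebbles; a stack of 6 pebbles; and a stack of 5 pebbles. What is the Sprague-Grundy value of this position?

6

Nim-sum: 2 ⊕ 2 ⊕ 5 ⊕ 6 ⊕ 5 = 6.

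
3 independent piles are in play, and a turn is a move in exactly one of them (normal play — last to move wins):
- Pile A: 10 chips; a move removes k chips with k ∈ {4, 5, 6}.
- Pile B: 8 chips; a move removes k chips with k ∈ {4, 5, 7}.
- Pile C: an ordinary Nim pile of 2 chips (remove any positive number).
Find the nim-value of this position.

For pile A, compute g(0), g(1), … with moves {4, 5, 6}:
g(0) = mex{} = 0
g(1) = mex{} = 0
g(2) = mex{} = 0
g(3) = mex{} = 0
g(4) = mex{0} = 1
g(5) = mex{0} = 1
g(6) = mex{0} = 1
g(7) = mex{0} = 1
g(8) = mex{0,1} = 2
g(9) = mex{0,1} = 2
g(10) = mex{1} = 0
So g(10) = 0.
Grundy values for pile B (subtraction set {4, 5, 7}):
g(0) = mex{} = 0
g(1) = mex{} = 0
g(2) = mex{} = 0
g(3) = mex{} = 0
g(4) = mex{0} = 1
g(5) = mex{0} = 1
g(6) = mex{0} = 1
g(7) = mex{0} = 1
g(8) = mex{0,1} = 2
So g(8) = 2.
Pile C is a plain Nim pile of size 2, so its Grundy value is 2.
By the Sprague-Grundy theorem, the Grundy value of a sum of independent games is the XOR of the component values.
Combined value = 0 ⊕ 2 ⊕ 2 = 0.

0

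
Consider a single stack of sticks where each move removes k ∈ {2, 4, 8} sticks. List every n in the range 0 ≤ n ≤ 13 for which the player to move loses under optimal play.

Grundy values for subtraction set {2, 4, 8}:
k:     0  1  2  3  4  5  6  7  8  9 10 11 12 13
g(k):  0  0  1  1  2  2  0  0  1  1  2  2  0  0
The P-positions (g = 0) in 0..13 are 0, 1, 6, 7, 12, 13.

0, 1, 6, 7, 12, 13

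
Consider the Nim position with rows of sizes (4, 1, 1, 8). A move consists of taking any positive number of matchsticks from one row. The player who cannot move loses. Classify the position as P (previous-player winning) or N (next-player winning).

N-position

Nim-sum: 4 ⊕ 1 ⊕ 1 ⊕ 8 = 12.
The nim-sum is 12 ≠ 0, so this is an N-position: the player to move can win.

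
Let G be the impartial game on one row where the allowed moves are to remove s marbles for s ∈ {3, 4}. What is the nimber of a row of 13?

2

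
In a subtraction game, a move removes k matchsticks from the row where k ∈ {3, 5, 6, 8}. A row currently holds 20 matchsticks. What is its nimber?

Build the Grundy sequence with g(k) = mex{g(k−s) : s ∈ {3, 5, 6, 8}, s ≤ k}:
k:     0  1  2  3  4  5  6  7  8  9 10 11 12 13 14 15 16 17 18 19 20
g(k):  0  0  0  1  1  1  2  2  2  3  3  0  0  0  1  1  1  2  2  2  3
So g(20) = 3.

3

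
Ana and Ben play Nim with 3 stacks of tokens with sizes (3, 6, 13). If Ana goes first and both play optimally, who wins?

Ana wins

Write each in binary and XOR column by column:
  0011  (3)
  0110  (6)
  1101  (13)
  ----
  1000  (8)
The nim-sum is 8 ≠ 0, so this is an N-position: the player to move can win; Ana has a winning move.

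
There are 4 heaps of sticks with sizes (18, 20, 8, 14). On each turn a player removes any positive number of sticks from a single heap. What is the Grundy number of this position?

0

Nim-sum: 18 ⊕ 20 ⊕ 8 ⊕ 14 = 0.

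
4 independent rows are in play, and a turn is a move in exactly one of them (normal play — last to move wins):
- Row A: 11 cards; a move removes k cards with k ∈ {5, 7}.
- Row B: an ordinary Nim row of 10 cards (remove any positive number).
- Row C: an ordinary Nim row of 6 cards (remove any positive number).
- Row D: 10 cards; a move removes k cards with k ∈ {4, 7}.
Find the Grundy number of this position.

12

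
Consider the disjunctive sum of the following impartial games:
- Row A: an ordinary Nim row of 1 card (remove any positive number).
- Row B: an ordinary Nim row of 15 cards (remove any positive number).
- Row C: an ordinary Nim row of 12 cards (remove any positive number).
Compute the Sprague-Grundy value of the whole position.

Row A is a plain Nim row of size 1, so its Grundy value is 1.
Row B is a plain Nim row of size 15, so its Grundy value is 15.
Row C is a plain Nim row of size 12, so its Grundy value is 12.
The value of a disjunctive sum is the nim-sum of the parts.
Combined value = 1 ⊕ 15 ⊕ 12 = 2.

2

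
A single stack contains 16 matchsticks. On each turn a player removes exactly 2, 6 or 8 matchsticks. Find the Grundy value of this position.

1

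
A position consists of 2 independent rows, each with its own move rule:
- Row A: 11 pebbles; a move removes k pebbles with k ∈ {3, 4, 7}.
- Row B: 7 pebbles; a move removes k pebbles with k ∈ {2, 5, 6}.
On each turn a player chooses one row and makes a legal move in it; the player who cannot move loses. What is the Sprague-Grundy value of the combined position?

3

For row A, compute g(0), g(1), … with moves {3, 4, 7}:
k:     0  1  2  3  4  5  6  7  8  9 10 11
g(k):  0  0  0  1  1  1  2  2  2  3  0  0
So g(11) = 0.
For row B, compute g(0), g(1), … with moves {2, 5, 6}:
g(0) = mex{} = 0
g(1) = mex{} = 0
g(2) = mex{0} = 1
g(3) = mex{0} = 1
g(4) = mex{1} = 0
g(5) = mex{0,1} = 2
g(6) = mex{0} = 1
g(7) = mex{0,1,2} = 3
So g(7) = 3.
The value of a disjunctive sum is the nim-sum of the parts.
Combined value = 0 ⊕ 3 = 3.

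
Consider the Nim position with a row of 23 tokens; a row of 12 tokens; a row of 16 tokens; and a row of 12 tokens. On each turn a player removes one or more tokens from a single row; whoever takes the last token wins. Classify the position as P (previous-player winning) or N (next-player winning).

N-position

Compute the nim-sum pairwise:
23 ⊕ 12 = 27
27 ⊕ 16 = 11
11 ⊕ 12 = 7
The nim-sum is 7 ≠ 0, so this is an N-position: the player to move can win.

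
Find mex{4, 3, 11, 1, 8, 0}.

The values 0, 1 are all present; 2 is the first non-negative integer missing from the set.

2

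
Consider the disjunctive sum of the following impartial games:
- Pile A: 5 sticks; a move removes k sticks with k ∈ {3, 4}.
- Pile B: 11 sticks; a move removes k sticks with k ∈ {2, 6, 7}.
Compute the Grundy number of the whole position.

0

Grundy values for pile A (subtraction set {3, 4}):
k:     0  1  2  3  4  5
g(k):  0  0  0  1  1  1
So g(5) = 1.
Build the Grundy sequence for pile B with g(k) = mex{g(k−s) : s ∈ {2, 6, 7}, s ≤ k}:
k:     0  1  2  3  4  5  6  7  8  9 10 11
g(k):  0  0  1  1  0  0  1  1  2  0  3  1
So g(11) = 1.
The value of a disjunctive sum is the nim-sum of the parts.
Combined value = 1 ⊕ 1 = 0.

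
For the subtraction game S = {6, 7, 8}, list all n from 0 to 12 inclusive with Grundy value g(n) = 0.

0, 1, 2, 3, 4, 5

Build the Grundy sequence with g(k) = mex{g(k−s) : s ∈ {6, 7, 8}, s ≤ k}:
g(0) = mex{} = 0
g(1) = mex{} = 0
g(2) = mex{} = 0
g(3) = mex{} = 0
g(4) = mex{} = 0
g(5) = mex{} = 0
g(6) = mex{0} = 1
g(7) = mex{0} = 1
g(8) = mex{0} = 1
g(9) = mex{0} = 1
g(10) = mex{0} = 1
g(11) = mex{0} = 1
g(12) = mex{0,1} = 2
The P-positions (g = 0) in 0..12 are 0, 1, 2, 3, 4, 5.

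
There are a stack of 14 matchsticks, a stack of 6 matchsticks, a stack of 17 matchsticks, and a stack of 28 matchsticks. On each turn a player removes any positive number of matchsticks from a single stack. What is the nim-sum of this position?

5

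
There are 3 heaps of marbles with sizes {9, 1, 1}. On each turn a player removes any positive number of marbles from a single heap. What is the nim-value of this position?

9

Nim-sum: 9 ⊕ 1 ⊕ 1 = 9.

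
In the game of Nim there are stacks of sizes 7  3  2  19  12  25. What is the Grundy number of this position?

0

Nim-sum: 7 ⊕ 3 ⊕ 2 ⊕ 19 ⊕ 12 ⊕ 25 = 0.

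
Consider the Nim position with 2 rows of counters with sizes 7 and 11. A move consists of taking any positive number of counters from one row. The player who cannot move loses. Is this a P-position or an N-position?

N-position

Nim-sum: 7 ^ 11 = 12.
The nim-sum is 12 ≠ 0, so this is an N-position: the player to move can win.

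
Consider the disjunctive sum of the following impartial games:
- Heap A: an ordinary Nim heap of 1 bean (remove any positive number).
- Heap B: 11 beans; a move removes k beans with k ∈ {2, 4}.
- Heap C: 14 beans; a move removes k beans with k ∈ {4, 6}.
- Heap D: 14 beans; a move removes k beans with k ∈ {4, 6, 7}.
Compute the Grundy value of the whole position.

2

Heap A is a plain Nim heap of size 1, so its Grundy value is 1.
Grundy values for heap B (subtraction set {2, 4}):
g(0) = mex{} = 0
g(1) = mex{} = 0
g(2) = mex{0} = 1
g(3) = mex{0} = 1
g(4) = mex{0,1} = 2
g(5) = mex{0,1} = 2
g(6) = mex{1,2} = 0
g(7) = mex{1,2} = 0
g(8) = mex{0,2} = 1
g(9) = mex{0,2} = 1
g(10) = mex{0,1} = 2
g(11) = mex{0,1} = 2
So g(11) = 2.
Grundy values for heap C (subtraction set {4, 6}):
k:     0  1  2  3  4  5  6  7  8  9 10 11 12 13 14
g(k):  0  0  0  0  1  1  1  1  2  2  0  0  0  0  1
So g(14) = 1.
Build the Grundy sequence for heap D with g(k) = mex{g(k−s) : s ∈ {4, 6, 7}, s ≤ k}:
k:     0  1  2  3  4  5  6  7  8  9 10 11 12 13 14
g(k):  0  0  0  0  1  1  1  1  2  2  2  0  0  0  0
So g(14) = 0.
By the Sprague-Grundy theorem, the Grundy value of a sum of independent games is the XOR of the component values.
Combined value = 1 XOR 2 XOR 1 XOR 0 = 2.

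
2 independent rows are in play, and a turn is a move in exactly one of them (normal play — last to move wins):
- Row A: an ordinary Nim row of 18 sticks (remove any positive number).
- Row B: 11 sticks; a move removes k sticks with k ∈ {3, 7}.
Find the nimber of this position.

Row A is a plain Nim row of size 18, so its Grundy value is 18.
Build the Grundy sequence for row B with g(k) = mex{g(k−s) : s ∈ {3, 7}, s ≤ k}:
k:     0  1  2  3  4  5  6  7  8  9 10 11
g(k):  0  0  0  1  1  1  0  2  2  1  0  0
So g(11) = 0.
The value of a disjunctive sum is the nim-sum of the parts.
Combined value = 18 XOR 0 = 18.

18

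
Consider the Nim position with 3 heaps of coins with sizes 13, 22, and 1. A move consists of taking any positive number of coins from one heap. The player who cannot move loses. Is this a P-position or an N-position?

Nim-sum: 13 ^ 22 ^ 1 = 26.
The nim-sum is 26 ≠ 0, so this is an N-position: the player to move can win.

N-position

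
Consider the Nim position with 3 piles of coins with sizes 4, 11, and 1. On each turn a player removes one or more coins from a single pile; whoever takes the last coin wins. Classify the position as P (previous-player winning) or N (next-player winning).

In binary:
  0100  (4)
  1011  (11)
  0001  (1)
  ----
  1110  (14)
The nim-sum is 14 ≠ 0, so this is an N-position: the player to move can win.

N-position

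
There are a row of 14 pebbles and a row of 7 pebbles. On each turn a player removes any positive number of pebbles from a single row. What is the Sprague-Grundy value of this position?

Compute the nim-sum pairwise:
14 ^ 7 = 9

9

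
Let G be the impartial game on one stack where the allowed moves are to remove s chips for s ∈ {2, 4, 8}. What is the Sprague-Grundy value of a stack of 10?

2

Compute g(0), g(1), … for moves {2, 4, 8}:
k:     0  1  2  3  4  5  6  7  8  9 10
g(k):  0  0  1  1  2  2  0  0  1  1  2
So g(10) = 2.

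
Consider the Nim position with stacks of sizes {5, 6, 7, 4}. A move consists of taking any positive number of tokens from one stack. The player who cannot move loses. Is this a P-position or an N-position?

P-position

Compute the nim-sum pairwise:
5 ^ 6 = 3
3 ^ 7 = 4
4 ^ 4 = 0
The nim-sum is 0, so this is a P-position: the player to move is in a losing position under optimal play.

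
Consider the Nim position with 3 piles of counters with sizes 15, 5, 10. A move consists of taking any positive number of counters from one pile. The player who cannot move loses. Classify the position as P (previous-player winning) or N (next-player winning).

P-position

Compute the nim-sum pairwise:
15 ⊕ 5 = 10
10 ⊕ 10 = 0
The nim-sum is 0, so this is a P-position: the player to move is in a losing position under optimal play.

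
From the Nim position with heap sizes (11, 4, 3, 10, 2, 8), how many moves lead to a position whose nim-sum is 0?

Nim-sum: 11 ⊕ 4 ⊕ 3 ⊕ 10 ⊕ 2 ⊕ 8 = 12.
The overall nim-sum is X = 12. A heap of size p has a winning move iff p XOR X < p (reduce it to p XOR X).
  11: 11 XOR 12 = 7 < 11 — winning move (to 7).
  4: 4 XOR 12 = 8 ≥ 4 — no move.
  3: 3 XOR 12 = 15 ≥ 3 — no move.
  10: 10 XOR 12 = 6 < 10 — winning move (to 6).
  2: 2 XOR 12 = 14 ≥ 2 — no move.
  8: 8 XOR 12 = 4 < 8 — winning move (to 4).
That gives 3 winning moves.

3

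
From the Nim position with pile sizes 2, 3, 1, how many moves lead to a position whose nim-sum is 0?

Compute the nim-sum pairwise:
2 ⊕ 3 = 1
1 ⊕ 1 = 0
The nim-sum is already 0, so every move leaves a nonzero nim-sum — there are no winning moves.

0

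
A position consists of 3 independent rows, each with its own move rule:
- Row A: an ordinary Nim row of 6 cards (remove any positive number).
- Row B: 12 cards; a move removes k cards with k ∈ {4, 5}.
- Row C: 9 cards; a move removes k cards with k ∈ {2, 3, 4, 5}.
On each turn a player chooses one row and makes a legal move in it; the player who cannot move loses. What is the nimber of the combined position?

Row A is a plain Nim row of size 6, so its Grundy value is 6.
Grundy values for row B (subtraction set {4, 5}):
k:     0  1  2  3  4  5  6  7  8  9 10 11 12
g(k):  0  0  0  0  1  1  1  1  2  0  0  0  0
So g(12) = 0.
Build the Grundy sequence for row C with g(k) = mex{g(k−s) : s ∈ {2, 3, 4, 5}, s ≤ k}:
g(0) = mex{} = 0
g(1) = mex{} = 0
g(2) = mex{0} = 1
g(3) = mex{0} = 1
g(4) = mex{0,1} = 2
g(5) = mex{0,1} = 2
g(6) = mex{0,1,2} = 3
g(7) = mex{1,2} = 0
g(8) = mex{1,2,3} = 0
g(9) = mex{0,2,3} = 1
So g(9) = 1.
The value of a disjunctive sum is the nim-sum of the parts.
Combined value = 6 ⊕ 0 ⊕ 1 = 7.

7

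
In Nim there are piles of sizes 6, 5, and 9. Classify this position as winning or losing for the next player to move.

In binary:
  0110  (6)
  0101  (5)
  1001  (9)
  ----
  1010  (10)
The nim-sum is 10 ≠ 0, so this is an N-position: the player to move can win.

Winning position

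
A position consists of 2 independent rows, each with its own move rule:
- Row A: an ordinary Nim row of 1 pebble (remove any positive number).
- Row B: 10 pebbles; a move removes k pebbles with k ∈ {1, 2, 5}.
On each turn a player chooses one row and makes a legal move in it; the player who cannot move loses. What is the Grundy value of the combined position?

0

Row A is a plain Nim row of size 1, so its Grundy value is 1.
Grundy values for row B (subtraction set {1, 2, 5}):
k:     0  1  2  3  4  5  6  7  8  9 10
g(k):  0  1  2  0  1  2  0  1  2  0  1
So g(10) = 1.
The value of a disjunctive sum is the nim-sum of the parts.
Combined value = 1 XOR 1 = 0.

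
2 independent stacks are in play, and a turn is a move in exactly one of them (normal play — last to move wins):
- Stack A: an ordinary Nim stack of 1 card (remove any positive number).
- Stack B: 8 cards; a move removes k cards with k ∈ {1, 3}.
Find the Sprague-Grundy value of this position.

1

Stack A is a plain Nim stack of size 1, so its Grundy value is 1.
Build the Grundy sequence for stack B with g(k) = mex{g(k−s) : s ∈ {1, 3}, s ≤ k}:
g(0) = mex{} = 0
g(1) = mex{0} = 1
g(2) = mex{1} = 0
g(3) = mex{0} = 1
g(4) = mex{1} = 0
g(5) = mex{0} = 1
g(6) = mex{1} = 0
g(7) = mex{0} = 1
g(8) = mex{1} = 0
So g(8) = 0.
By the Sprague-Grundy theorem, the Grundy value of a sum of independent games is the XOR of the component values.
Combined value = 1 XOR 0 = 1.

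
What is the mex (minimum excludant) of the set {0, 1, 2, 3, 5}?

The values 0, 1, 2, 3 are all present; 4 is the first non-negative integer missing from the set.

4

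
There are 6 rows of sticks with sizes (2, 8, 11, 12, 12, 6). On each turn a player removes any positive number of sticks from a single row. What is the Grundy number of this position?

Compute the nim-sum pairwise:
2 ^ 8 = 10
10 ^ 11 = 1
1 ^ 12 = 13
13 ^ 12 = 1
1 ^ 6 = 7

7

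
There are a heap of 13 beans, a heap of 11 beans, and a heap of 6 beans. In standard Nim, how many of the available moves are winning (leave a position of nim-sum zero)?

0

In binary:
  1101  (13)
  1011  (11)
  0110  (6)
  ----
  0000  (0)
The nim-sum is already 0, so every move leaves a nonzero nim-sum — there are no winning moves.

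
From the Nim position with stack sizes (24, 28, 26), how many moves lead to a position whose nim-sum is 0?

3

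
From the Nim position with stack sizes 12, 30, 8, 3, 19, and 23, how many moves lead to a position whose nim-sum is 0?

3

Write each in binary and XOR column by column:
  01100  (12)
  11110  (30)
  01000  (8)
  00011  (3)
  10011  (19)
  10111  (23)
  -----
  11101  (29)
The overall nim-sum is X = 29. A stack of size p has a winning move iff p XOR X < p (reduce it to p XOR X).
  12: 12 XOR 29 = 17 ≥ 12 — no move.
  30: 30 XOR 29 = 3 < 30 — winning move (to 3).
  8: 8 XOR 29 = 21 ≥ 8 — no move.
  3: 3 XOR 29 = 30 ≥ 3 — no move.
  19: 19 XOR 29 = 14 < 19 — winning move (to 14).
  23: 23 XOR 29 = 10 < 23 — winning move (to 10).
That gives 3 winning moves.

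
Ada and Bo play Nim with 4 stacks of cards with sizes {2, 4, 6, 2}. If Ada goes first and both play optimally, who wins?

Nim-sum: 2 XOR 4 XOR 6 XOR 2 = 2.
The nim-sum is 2 ≠ 0, so this is an N-position: the player to move can win; Ada has a winning move.

Ada wins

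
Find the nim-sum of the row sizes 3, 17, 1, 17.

2

Nim-sum: 3 ⊕ 17 ⊕ 1 ⊕ 17 = 2.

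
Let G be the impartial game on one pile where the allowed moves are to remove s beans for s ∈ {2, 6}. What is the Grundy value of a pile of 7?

1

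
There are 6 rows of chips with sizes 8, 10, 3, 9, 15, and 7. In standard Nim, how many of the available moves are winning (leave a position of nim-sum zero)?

Nim-sum: 8 ⊕ 10 ⊕ 3 ⊕ 9 ⊕ 15 ⊕ 7 = 0.
The nim-sum is already 0, so every move leaves a nonzero nim-sum — there are no winning moves.

0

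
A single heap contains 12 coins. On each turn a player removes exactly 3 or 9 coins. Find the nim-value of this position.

Grundy values for subtraction set {3, 9}:
g(0) = mex{} = 0
g(1) = mex{} = 0
g(2) = mex{} = 0
g(3) = mex{0} = 1
g(4) = mex{0} = 1
g(5) = mex{0} = 1
g(6) = mex{1} = 0
g(7) = mex{1} = 0
g(8) = mex{1} = 0
g(9) = mex{0} = 1
g(10) = mex{0} = 1
g(11) = mex{0} = 1
g(12) = mex{1} = 0
So g(12) = 0.

0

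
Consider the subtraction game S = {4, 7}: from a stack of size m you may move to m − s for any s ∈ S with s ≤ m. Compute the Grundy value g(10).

2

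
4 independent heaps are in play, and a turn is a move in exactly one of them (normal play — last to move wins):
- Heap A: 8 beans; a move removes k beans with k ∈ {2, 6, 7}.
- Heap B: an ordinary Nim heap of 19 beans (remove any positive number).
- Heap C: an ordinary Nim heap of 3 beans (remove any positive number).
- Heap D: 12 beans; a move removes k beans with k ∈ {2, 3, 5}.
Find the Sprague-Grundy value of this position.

16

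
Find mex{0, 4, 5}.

1

0 is in the set but 1 is not, so the mex is 1.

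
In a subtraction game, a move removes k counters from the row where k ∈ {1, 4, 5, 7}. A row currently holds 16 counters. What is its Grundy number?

Grundy values for subtraction set {1, 4, 5, 7}:
k:     0  1  2  3  4  5  6  7  8  9 10 11 12 13 14 15 16
g(k):  0  1  0  1  2  3  2  3  0  1  0  1  2  3  2  3  0
So g(16) = 0.

0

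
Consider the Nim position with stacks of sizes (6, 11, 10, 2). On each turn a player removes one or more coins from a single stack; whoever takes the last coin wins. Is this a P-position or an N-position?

N-position

Compute the nim-sum pairwise:
6 ^ 11 = 13
13 ^ 10 = 7
7 ^ 2 = 5
The nim-sum is 5 ≠ 0, so this is an N-position: the player to move can win.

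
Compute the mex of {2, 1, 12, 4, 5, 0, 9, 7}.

3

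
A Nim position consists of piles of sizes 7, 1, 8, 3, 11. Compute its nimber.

6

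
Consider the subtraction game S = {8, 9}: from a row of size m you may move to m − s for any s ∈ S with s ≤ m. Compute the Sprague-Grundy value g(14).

1

Build the Grundy sequence with g(k) = mex{g(k−s) : s ∈ {8, 9}, s ≤ k}:
g(0) = mex{} = 0
g(1) = mex{} = 0
g(2) = mex{} = 0
g(3) = mex{} = 0
g(4) = mex{} = 0
g(5) = mex{} = 0
g(6) = mex{} = 0
g(7) = mex{} = 0
g(8) = mex{0} = 1
g(9) = mex{0} = 1
g(10) = mex{0} = 1
g(11) = mex{0} = 1
g(12) = mex{0} = 1
g(13) = mex{0} = 1
g(14) = mex{0} = 1
So g(14) = 1.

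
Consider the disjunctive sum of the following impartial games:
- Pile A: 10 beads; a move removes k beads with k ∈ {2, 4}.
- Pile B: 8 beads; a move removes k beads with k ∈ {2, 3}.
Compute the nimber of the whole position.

Grundy values for pile A (subtraction set {2, 4}):
g(0) = mex{} = 0
g(1) = mex{} = 0
g(2) = mex{0} = 1
g(3) = mex{0} = 1
g(4) = mex{0,1} = 2
g(5) = mex{0,1} = 2
g(6) = mex{1,2} = 0
g(7) = mex{1,2} = 0
g(8) = mex{0,2} = 1
g(9) = mex{0,2} = 1
g(10) = mex{0,1} = 2
So g(10) = 2.
For pile B, compute g(0), g(1), … with moves {2, 3}:
g(0) = mex{} = 0
g(1) = mex{} = 0
g(2) = mex{0} = 1
g(3) = mex{0} = 1
g(4) = mex{0,1} = 2
g(5) = mex{1} = 0
g(6) = mex{1,2} = 0
g(7) = mex{0,2} = 1
g(8) = mex{0} = 1
So g(8) = 1.
By the Sprague-Grundy theorem, the Grundy value of a sum of independent games is the XOR of the component values.
Combined value = 2 ⊕ 1 = 3.

3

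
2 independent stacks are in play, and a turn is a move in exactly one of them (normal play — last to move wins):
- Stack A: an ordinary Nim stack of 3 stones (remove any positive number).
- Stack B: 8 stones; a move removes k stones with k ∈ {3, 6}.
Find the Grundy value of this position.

1

Stack A is a plain Nim stack of size 3, so its Grundy value is 3.
Build the Grundy sequence for stack B with g(k) = mex{g(k−s) : s ∈ {3, 6}, s ≤ k}:
k:     0  1  2  3  4  5  6  7  8
g(k):  0  0  0  1  1  1  2  2  2
So g(8) = 2.
By the Sprague-Grundy theorem, the Grundy value of a sum of independent games is the XOR of the component values.
Combined value = 3 ⊕ 2 = 1.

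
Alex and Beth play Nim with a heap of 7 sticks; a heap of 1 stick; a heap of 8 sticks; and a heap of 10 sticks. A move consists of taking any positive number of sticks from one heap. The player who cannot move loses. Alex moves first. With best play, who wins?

Alex wins

Compute the nim-sum pairwise:
7 ^ 1 = 6
6 ^ 8 = 14
14 ^ 10 = 4
The nim-sum is 4 ≠ 0, so this is an N-position: the player to move can win; Alex has a winning move.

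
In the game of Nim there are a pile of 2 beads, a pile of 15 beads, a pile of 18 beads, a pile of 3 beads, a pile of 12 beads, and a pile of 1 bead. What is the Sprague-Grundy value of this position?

Compute the nim-sum pairwise:
2 ⊕ 15 = 13
13 ⊕ 18 = 31
31 ⊕ 3 = 28
28 ⊕ 12 = 16
16 ⊕ 1 = 17

17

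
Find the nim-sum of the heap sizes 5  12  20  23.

10

Compute the nim-sum pairwise:
5 ⊕ 12 = 9
9 ⊕ 20 = 29
29 ⊕ 23 = 10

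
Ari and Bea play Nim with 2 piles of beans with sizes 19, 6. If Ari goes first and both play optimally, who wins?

Compute the nim-sum pairwise:
19 ⊕ 6 = 21
The nim-sum is 21 ≠ 0, so this is an N-position: the player to move can win; Ari has a winning move.

Ari wins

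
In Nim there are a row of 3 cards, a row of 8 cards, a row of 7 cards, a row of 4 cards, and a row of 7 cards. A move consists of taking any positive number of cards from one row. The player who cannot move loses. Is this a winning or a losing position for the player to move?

Winning position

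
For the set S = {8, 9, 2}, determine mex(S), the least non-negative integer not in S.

0

0 is not in the set, so the mex is 0.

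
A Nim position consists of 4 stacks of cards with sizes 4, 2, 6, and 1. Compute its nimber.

1

Compute the nim-sum pairwise:
4 ^ 2 = 6
6 ^ 6 = 0
0 ^ 1 = 1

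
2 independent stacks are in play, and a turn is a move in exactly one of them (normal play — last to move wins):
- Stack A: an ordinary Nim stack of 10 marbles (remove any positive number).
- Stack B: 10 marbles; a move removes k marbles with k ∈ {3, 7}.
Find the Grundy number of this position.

10

Stack A is a plain Nim stack of size 10, so its Grundy value is 10.
Build the Grundy sequence for stack B with g(k) = mex{g(k−s) : s ∈ {3, 7}, s ≤ k}:
k:     0  1  2  3  4  5  6  7  8  9 10
g(k):  0  0  0  1  1  1  0  2  2  1  0
So g(10) = 0.
The value of a disjunctive sum is the nim-sum of the parts.
Combined value = 10 ⊕ 0 = 10.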